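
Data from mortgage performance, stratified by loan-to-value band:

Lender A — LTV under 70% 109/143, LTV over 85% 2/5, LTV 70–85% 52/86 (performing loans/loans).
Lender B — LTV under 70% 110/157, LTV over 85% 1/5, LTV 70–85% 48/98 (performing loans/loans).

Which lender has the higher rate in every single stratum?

Lender A

LTV under 70%: Lender A 109/143 = 76.2%, Lender B 110/157 = 70.1% → Lender A
LTV over 85%: Lender A 2/5 = 40.0%, Lender B 1/5 = 20.0% → Lender A
LTV 70–85%: Lender A 52/86 = 60.5%, Lender B 48/98 = 49.0% → Lender A
Lender A has the higher rate in all 3 groups.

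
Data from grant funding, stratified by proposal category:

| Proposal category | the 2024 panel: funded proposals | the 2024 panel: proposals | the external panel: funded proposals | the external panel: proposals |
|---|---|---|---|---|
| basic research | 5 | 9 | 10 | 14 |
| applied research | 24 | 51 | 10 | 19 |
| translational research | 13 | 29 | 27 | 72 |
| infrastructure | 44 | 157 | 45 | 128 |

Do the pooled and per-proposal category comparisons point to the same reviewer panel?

No

Basic research: the 2024 panel 5/9 = 55.6%, the external panel 10/14 = 71.4% → the external panel
Applied research: the 2024 panel 24/51 = 47.1%, the external panel 10/19 = 52.6% → the external panel
Translational research: the 2024 panel 13/29 = 44.8%, the external panel 27/72 = 37.5% → the 2024 panel
Infrastructure: the 2024 panel 44/157 = 28.0%, the external panel 45/128 = 35.2% → the external panel
Overall: the 2024 panel 86/246 = 35.0%, the external panel 92/233 = 39.5% → the external panel
Neither sweeps: the 2024 panel wins 1 of 4 groups, the external panel wins 3. The external panel wins overall but not every group — no Simpson reversal.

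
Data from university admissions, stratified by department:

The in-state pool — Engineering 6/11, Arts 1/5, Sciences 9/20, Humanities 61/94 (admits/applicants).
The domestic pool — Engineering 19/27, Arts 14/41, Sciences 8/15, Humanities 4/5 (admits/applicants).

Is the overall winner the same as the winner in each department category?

Engineering: the in-state pool 6/11 = 54.5%, the domestic pool 19/27 = 70.4% → the domestic pool
Arts: the in-state pool 1/5 = 20.0%, the domestic pool 14/41 = 34.1% → the domestic pool
Sciences: the in-state pool 9/20 = 45.0%, the domestic pool 8/15 = 53.3% → the domestic pool
Humanities: the in-state pool 61/94 = 64.9%, the domestic pool 4/5 = 80.0% → the domestic pool
Overall: the in-state pool 77/130 = 59.2%, the domestic pool 45/88 = 51.1% → the in-state pool
The domestic pool wins each department group but the in-state pool wins overall — the comparison reverses. The domestic pool's applicants skew toward Arts, which has a lower base rate.

No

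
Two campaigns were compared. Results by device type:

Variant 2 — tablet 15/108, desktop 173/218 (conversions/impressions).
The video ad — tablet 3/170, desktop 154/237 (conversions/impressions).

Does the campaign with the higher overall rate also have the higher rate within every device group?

Yes

Tablet: Variant 2 15/108 = 13.9%, the video ad 3/170 = 1.8% → Variant 2
Desktop: Variant 2 173/218 = 79.4%, the video ad 154/237 = 65.0% → Variant 2
Overall: Variant 2 188/326 = 57.7%, the video ad 157/407 = 38.6% → Variant 2
Variant 2 wins overall and in every device group — no reversal.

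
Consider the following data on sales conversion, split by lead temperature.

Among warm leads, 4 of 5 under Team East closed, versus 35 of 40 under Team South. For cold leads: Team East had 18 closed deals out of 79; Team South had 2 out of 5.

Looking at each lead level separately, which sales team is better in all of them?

Team South

Warm: Team East 4/5 = 80.0%, Team South 35/40 = 87.5% → Team South
Cold: Team East 18/79 = 22.8%, Team South 2/5 = 40.0% → Team South
Team South has the higher rate in both groups.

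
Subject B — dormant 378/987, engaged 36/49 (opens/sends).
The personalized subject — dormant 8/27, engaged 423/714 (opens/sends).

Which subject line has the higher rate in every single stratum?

Dormant: Subject B 378/987 = 38.3%, the personalized subject 8/27 = 29.6% → Subject B
Engaged: Subject B 36/49 = 73.5%, the personalized subject 423/714 = 59.2% → Subject B
Subject B has the higher rate in both groups.

Subject B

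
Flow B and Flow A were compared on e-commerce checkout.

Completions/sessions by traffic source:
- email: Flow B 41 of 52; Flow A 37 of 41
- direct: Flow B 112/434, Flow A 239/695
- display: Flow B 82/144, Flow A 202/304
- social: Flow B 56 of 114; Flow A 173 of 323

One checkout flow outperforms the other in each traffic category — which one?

Flow A

Email: Flow B 41/52 = 78.8%, Flow A 37/41 = 90.2% → Flow A
Direct: Flow B 112/434 = 25.8%, Flow A 239/695 = 34.4% → Flow A
Display: Flow B 82/144 = 56.9%, Flow A 202/304 = 66.4% → Flow A
Social: Flow B 56/114 = 49.1%, Flow A 173/323 = 53.6% → Flow A
Flow A has the higher rate in all 4 groups.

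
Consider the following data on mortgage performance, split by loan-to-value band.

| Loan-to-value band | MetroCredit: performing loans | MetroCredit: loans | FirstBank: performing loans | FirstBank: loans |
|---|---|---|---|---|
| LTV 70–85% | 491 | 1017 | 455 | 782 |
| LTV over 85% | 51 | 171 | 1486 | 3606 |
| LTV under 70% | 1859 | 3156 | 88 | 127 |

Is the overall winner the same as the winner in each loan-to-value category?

No

LTV 70–85%: MetroCredit 491/1017 = 48.3%, FirstBank 455/782 = 58.2% → FirstBank
LTV over 85%: MetroCredit 51/171 = 29.8%, FirstBank 1486/3606 = 41.2% → FirstBank
LTV under 70%: MetroCredit 1859/3156 = 58.9%, FirstBank 88/127 = 69.3% → FirstBank
Overall: MetroCredit 2401/4344 = 55.3%, FirstBank 2029/4515 = 44.9% → MetroCredit
FirstBank wins each loan-to-value group but MetroCredit wins overall — the comparison reverses. FirstBank's loans skew toward LTV over 85%, which has a lower base rate.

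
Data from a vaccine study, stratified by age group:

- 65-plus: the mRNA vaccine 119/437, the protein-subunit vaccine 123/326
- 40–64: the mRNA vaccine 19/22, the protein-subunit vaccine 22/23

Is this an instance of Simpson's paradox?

No

65-plus: the mRNA vaccine 119/437 = 27.2%, the protein-subunit vaccine 123/326 = 37.7% → the protein-subunit vaccine
40–64: the mRNA vaccine 19/22 = 86.4%, the protein-subunit vaccine 22/23 = 95.7% → the protein-subunit vaccine
Overall: the mRNA vaccine 138/459 = 30.1%, the protein-subunit vaccine 145/349 = 41.5% → the protein-subunit vaccine
The protein-subunit vaccine wins overall and in every age group — no reversal.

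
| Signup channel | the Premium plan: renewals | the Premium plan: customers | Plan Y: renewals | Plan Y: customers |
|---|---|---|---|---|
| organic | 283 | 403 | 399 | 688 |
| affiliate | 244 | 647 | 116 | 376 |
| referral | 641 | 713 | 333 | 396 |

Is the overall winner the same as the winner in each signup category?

Yes

Organic: the Premium plan 283/403 = 70.2%, Plan Y 399/688 = 58.0% → the Premium plan
Affiliate: the Premium plan 244/647 = 37.7%, Plan Y 116/376 = 30.9% → the Premium plan
Referral: the Premium plan 641/713 = 89.9%, Plan Y 333/396 = 84.1% → the Premium plan
Overall: the Premium plan 1168/1763 = 66.3%, Plan Y 848/1460 = 58.1% → the Premium plan
The Premium plan wins overall and in every signup group — no reversal.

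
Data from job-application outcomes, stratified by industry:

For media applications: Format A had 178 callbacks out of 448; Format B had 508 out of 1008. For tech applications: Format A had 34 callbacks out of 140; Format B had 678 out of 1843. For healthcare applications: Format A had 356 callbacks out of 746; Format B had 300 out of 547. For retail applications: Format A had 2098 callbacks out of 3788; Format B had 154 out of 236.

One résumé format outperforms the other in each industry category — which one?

Format B

Media: Format A 178/448 = 39.7%, Format B 508/1008 = 50.4% → Format B
Tech: Format A 34/140 = 24.3%, Format B 678/1843 = 36.8% → Format B
Healthcare: Format A 356/746 = 47.7%, Format B 300/547 = 54.8% → Format B
Retail: Format A 2098/3788 = 55.4%, Format B 154/236 = 65.3% → Format B
Format B has the higher rate in all 4 groups.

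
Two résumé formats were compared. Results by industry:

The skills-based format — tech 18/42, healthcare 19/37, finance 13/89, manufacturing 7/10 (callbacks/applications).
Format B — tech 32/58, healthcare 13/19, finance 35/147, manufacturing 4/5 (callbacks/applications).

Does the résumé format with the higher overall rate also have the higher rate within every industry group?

Tech: the skills-based format 18/42 = 42.9%, Format B 32/58 = 55.2% → Format B
Healthcare: the skills-based format 19/37 = 51.4%, Format B 13/19 = 68.4% → Format B
Finance: the skills-based format 13/89 = 14.6%, Format B 35/147 = 23.8% → Format B
Manufacturing: the skills-based format 7/10 = 70.0%, Format B 4/5 = 80.0% → Format B
Overall: the skills-based format 57/178 = 32.0%, Format B 84/229 = 36.7% → Format B
Format B wins overall and in every industry group — no reversal.

Yes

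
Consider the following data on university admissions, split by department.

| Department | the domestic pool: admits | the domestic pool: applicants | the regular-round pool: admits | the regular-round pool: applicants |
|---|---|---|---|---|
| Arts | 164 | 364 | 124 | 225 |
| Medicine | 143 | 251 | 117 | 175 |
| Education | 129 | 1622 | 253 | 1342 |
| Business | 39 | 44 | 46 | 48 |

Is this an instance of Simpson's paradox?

No

Arts: the domestic pool 164/364 = 45.1%, the regular-round pool 124/225 = 55.1% → the regular-round pool
Medicine: the domestic pool 143/251 = 57.0%, the regular-round pool 117/175 = 66.9% → the regular-round pool
Education: the domestic pool 129/1622 = 8.0%, the regular-round pool 253/1342 = 18.9% → the regular-round pool
Business: the domestic pool 39/44 = 88.6%, the regular-round pool 46/48 = 95.8% → the regular-round pool
Overall: the domestic pool 475/2281 = 20.8%, the regular-round pool 540/1790 = 30.2% → the regular-round pool
The regular-round pool wins overall and in every department group — no reversal.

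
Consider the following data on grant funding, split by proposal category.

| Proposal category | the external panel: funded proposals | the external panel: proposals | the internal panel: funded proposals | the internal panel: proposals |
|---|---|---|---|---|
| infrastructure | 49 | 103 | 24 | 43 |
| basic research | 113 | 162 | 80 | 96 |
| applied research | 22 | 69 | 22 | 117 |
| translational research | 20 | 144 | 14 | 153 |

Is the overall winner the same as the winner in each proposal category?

No

Infrastructure: the external panel 49/103 = 47.6%, the internal panel 24/43 = 55.8% → the internal panel
Basic research: the external panel 113/162 = 69.8%, the internal panel 80/96 = 83.3% → the internal panel
Applied research: the external panel 22/69 = 31.9%, the internal panel 22/117 = 18.8% → the external panel
Translational research: the external panel 20/144 = 13.9%, the internal panel 14/153 = 9.2% → the external panel
Overall: the external panel 204/478 = 42.7%, the internal panel 140/409 = 34.2% → the external panel
Neither sweeps: the external panel wins 2 of 4 groups, the internal panel wins 2. The external panel wins overall but not every group — no Simpson reversal.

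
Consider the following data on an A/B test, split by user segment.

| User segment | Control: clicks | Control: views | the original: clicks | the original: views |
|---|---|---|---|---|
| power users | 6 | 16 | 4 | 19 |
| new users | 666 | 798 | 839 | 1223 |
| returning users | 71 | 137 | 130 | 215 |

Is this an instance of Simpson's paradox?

Power users: Control 6/16 = 37.5%, the original 4/19 = 21.1% → Control
New users: Control 666/798 = 83.5%, the original 839/1223 = 68.6% → Control
Returning users: Control 71/137 = 51.8%, the original 130/215 = 60.5% → the original
Overall: Control 743/951 = 78.1%, the original 973/1457 = 66.8% → Control
Neither sweeps: Control wins 2 of 3 groups, the original wins 1. Control wins overall but not every group — no Simpson reversal.

No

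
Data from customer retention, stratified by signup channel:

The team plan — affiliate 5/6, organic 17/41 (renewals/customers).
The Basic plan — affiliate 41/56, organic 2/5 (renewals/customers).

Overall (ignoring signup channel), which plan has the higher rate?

Affiliate: the team plan 5/6 = 83.3%, the Basic plan 41/56 = 73.2% → the team plan
Organic: the team plan 17/41 = 41.5%, the Basic plan 2/5 = 40.0% → the team plan
Overall: the team plan 22/47 = 46.8%, the Basic plan 43/61 = 70.5% → the Basic plan
(The team plan wins every signup group but the Basic plan wins overall — the team plan's customers skew toward the low-rate organic group.)

the Basic plan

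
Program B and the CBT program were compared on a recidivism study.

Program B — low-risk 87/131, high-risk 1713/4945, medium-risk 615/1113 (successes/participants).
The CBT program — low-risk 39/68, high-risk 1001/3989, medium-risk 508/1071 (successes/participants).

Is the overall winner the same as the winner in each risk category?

Yes

Low-risk: Program B 87/131 = 66.4%, the CBT program 39/68 = 57.4% → Program B
High-risk: Program B 1713/4945 = 34.6%, the CBT program 1001/3989 = 25.1% → Program B
Medium-risk: Program B 615/1113 = 55.3%, the CBT program 508/1071 = 47.4% → Program B
Overall: Program B 2415/6189 = 39.0%, the CBT program 1548/5128 = 30.2% → Program B
Program B wins overall and in every risk group — no reversal.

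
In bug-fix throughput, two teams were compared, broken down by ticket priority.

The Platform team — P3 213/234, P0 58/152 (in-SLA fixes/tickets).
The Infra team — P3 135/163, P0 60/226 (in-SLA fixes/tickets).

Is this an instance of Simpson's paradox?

P3: the Platform team 213/234 = 91.0%, the Infra team 135/163 = 82.8% → the Platform team
P0: the Platform team 58/152 = 38.2%, the Infra team 60/226 = 26.5% → the Platform team
Overall: the Platform team 271/386 = 70.2%, the Infra team 195/389 = 50.1% → the Platform team
The Platform team wins overall and in every ticket group — no reversal.

No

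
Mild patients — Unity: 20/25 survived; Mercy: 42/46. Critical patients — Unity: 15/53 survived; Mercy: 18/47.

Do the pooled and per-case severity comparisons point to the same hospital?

Yes

Mild: Unity 20/25 = 80.0%, Mercy 42/46 = 91.3% → Mercy
Critical: Unity 15/53 = 28.3%, Mercy 18/47 = 38.3% → Mercy
Overall: Unity 35/78 = 44.9%, Mercy 60/93 = 64.5% → Mercy
Mercy wins overall and in every case group — no reversal.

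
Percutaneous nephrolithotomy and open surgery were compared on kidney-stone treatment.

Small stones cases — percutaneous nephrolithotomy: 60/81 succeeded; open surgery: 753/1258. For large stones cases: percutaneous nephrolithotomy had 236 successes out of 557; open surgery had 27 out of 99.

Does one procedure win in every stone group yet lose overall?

Small stones: percutaneous nephrolithotomy 60/81 = 74.1%, open surgery 753/1258 = 59.9% → percutaneous nephrolithotomy
Large stones: percutaneous nephrolithotomy 236/557 = 42.4%, open surgery 27/99 = 27.3% → percutaneous nephrolithotomy
Overall: percutaneous nephrolithotomy 296/638 = 46.4%, open surgery 780/1357 = 57.5% → open surgery
Percutaneous nephrolithotomy wins each stone group but open surgery wins overall — the comparison reverses. Percutaneous nephrolithotomy's cases skew toward large stones, which has a lower base rate.

Yes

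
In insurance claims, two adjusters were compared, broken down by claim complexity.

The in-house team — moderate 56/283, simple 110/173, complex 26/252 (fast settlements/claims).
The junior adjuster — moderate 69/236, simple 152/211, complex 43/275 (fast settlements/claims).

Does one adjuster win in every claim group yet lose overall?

Moderate: the in-house team 56/283 = 19.8%, the junior adjuster 69/236 = 29.2% → the junior adjuster
Simple: the in-house team 110/173 = 63.6%, the junior adjuster 152/211 = 72.0% → the junior adjuster
Complex: the in-house team 26/252 = 10.3%, the junior adjuster 43/275 = 15.6% → the junior adjuster
Overall: the in-house team 192/708 = 27.1%, the junior adjuster 264/722 = 36.6% → the junior adjuster
The junior adjuster wins overall and in every claim group — no reversal.

No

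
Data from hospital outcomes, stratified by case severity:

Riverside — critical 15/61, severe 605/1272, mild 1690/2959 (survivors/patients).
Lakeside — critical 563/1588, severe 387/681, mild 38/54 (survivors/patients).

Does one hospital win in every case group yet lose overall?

Critical: Riverside 15/61 = 24.6%, Lakeside 563/1588 = 35.5% → Lakeside
Severe: Riverside 605/1272 = 47.6%, Lakeside 387/681 = 56.8% → Lakeside
Mild: Riverside 1690/2959 = 57.1%, Lakeside 38/54 = 70.4% → Lakeside
Overall: Riverside 2310/4292 = 53.8%, Lakeside 988/2323 = 42.5% → Riverside
Lakeside wins each case group but Riverside wins overall — the comparison reverses. Lakeside's patients skew toward critical, which has a lower base rate.

Yes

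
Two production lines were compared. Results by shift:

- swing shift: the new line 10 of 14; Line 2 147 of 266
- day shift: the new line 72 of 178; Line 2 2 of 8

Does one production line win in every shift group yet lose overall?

Swing shift: the new line 10/14 = 71.4%, Line 2 147/266 = 55.3% → the new line
Day shift: the new line 72/178 = 40.4%, Line 2 2/8 = 25.0% → the new line
Overall: the new line 82/192 = 42.7%, Line 2 149/274 = 54.4% → Line 2
The new line wins each shift group but Line 2 wins overall — the comparison reverses. The new line's units skew toward day shift, which has a lower base rate.

Yes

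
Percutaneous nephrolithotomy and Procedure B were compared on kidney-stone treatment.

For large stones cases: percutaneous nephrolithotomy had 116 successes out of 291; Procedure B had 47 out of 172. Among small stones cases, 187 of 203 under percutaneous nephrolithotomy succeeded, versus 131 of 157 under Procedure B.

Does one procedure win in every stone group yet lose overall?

Large stones: percutaneous nephrolithotomy 116/291 = 39.9%, Procedure B 47/172 = 27.3% → percutaneous nephrolithotomy
Small stones: percutaneous nephrolithotomy 187/203 = 92.1%, Procedure B 131/157 = 83.4% → percutaneous nephrolithotomy
Overall: percutaneous nephrolithotomy 303/494 = 61.3%, Procedure B 178/329 = 54.1% → percutaneous nephrolithotomy
Percutaneous nephrolithotomy wins overall and in every stone group — no reversal.

No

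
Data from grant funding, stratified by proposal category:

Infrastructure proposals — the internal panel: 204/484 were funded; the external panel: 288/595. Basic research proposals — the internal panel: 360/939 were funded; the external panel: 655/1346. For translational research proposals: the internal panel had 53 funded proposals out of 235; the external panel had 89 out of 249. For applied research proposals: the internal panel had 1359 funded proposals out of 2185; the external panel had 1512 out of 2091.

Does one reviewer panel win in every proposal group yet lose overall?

No

Infrastructure: the internal panel 204/484 = 42.1%, the external panel 288/595 = 48.4% → the external panel
Basic research: the internal panel 360/939 = 38.3%, the external panel 655/1346 = 48.7% → the external panel
Translational research: the internal panel 53/235 = 22.6%, the external panel 89/249 = 35.7% → the external panel
Applied research: the internal panel 1359/2185 = 62.2%, the external panel 1512/2091 = 72.3% → the external panel
Overall: the internal panel 1976/3843 = 51.4%, the external panel 2544/4281 = 59.4% → the external panel
The external panel wins overall and in every proposal group — no reversal.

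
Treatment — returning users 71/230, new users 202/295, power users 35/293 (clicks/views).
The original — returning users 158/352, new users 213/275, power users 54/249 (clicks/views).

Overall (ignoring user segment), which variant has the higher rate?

Returning users: Treatment 71/230 = 30.9%, the original 158/352 = 44.9% → the original
New users: Treatment 202/295 = 68.5%, the original 213/275 = 77.5% → the original
Power users: Treatment 35/293 = 11.9%, the original 54/249 = 21.7% → the original
Overall: Treatment 308/818 = 37.7%, the original 425/876 = 48.5% → the original

the original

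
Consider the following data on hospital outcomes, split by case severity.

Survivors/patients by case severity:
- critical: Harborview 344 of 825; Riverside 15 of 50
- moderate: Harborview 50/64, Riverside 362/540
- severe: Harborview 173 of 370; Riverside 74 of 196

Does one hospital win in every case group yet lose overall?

Yes

Critical: Harborview 344/825 = 41.7%, Riverside 15/50 = 30.0% → Harborview
Moderate: Harborview 50/64 = 78.1%, Riverside 362/540 = 67.0% → Harborview
Severe: Harborview 173/370 = 46.8%, Riverside 74/196 = 37.8% → Harborview
Overall: Harborview 567/1259 = 45.0%, Riverside 451/786 = 57.4% → Riverside
Harborview wins each case group but Riverside wins overall — the comparison reverses. Harborview's patients skew toward critical, which has a lower base rate.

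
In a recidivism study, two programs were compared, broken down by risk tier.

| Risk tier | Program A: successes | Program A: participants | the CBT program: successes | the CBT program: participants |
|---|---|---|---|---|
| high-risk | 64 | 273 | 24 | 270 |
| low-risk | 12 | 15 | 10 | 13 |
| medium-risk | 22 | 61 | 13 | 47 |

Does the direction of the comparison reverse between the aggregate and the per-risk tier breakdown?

High-risk: Program A 64/273 = 23.4%, the CBT program 24/270 = 8.9% → Program A
Low-risk: Program A 12/15 = 80.0%, the CBT program 10/13 = 76.9% → Program A
Medium-risk: Program A 22/61 = 36.1%, the CBT program 13/47 = 27.7% → Program A
Overall: Program A 98/349 = 28.1%, the CBT program 47/330 = 14.2% → Program A
Program A wins overall and in every risk group — no reversal.

No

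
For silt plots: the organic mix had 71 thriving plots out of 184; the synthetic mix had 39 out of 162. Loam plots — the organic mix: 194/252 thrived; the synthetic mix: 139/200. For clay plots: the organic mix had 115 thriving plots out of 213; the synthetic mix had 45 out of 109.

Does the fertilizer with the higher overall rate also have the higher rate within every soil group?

Yes

Silt: the organic mix 71/184 = 38.6%, the synthetic mix 39/162 = 24.1% → the organic mix
Loam: the organic mix 194/252 = 77.0%, the synthetic mix 139/200 = 69.5% → the organic mix
Clay: the organic mix 115/213 = 54.0%, the synthetic mix 45/109 = 41.3% → the organic mix
Overall: the organic mix 380/649 = 58.6%, the synthetic mix 223/471 = 47.3% → the organic mix
The organic mix wins overall and in every soil group — no reversal.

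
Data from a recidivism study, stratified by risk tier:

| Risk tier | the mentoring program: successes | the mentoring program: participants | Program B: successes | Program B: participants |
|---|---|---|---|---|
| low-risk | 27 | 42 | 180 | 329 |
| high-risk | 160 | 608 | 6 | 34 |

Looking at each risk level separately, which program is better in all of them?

Low-risk: the mentoring program 27/42 = 64.3%, Program B 180/329 = 54.7% → the mentoring program
High-risk: the mentoring program 160/608 = 26.3%, Program B 6/34 = 17.6% → the mentoring program
The mentoring program has the higher rate in both groups.

the mentoring program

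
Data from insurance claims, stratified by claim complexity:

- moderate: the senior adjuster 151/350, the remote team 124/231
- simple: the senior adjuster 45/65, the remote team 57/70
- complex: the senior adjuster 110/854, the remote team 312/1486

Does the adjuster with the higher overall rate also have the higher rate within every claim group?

Yes

Moderate: the senior adjuster 151/350 = 43.1%, the remote team 124/231 = 53.7% → the remote team
Simple: the senior adjuster 45/65 = 69.2%, the remote team 57/70 = 81.4% → the remote team
Complex: the senior adjuster 110/854 = 12.9%, the remote team 312/1486 = 21.0% → the remote team
Overall: the senior adjuster 306/1269 = 24.1%, the remote team 493/1787 = 27.6% → the remote team
The remote team wins overall and in every claim group — no reversal.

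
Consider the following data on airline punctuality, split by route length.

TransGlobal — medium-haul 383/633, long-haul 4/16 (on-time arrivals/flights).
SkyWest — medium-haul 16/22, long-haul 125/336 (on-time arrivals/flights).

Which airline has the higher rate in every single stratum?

Medium-haul: TransGlobal 383/633 = 60.5%, SkyWest 16/22 = 72.7% → SkyWest
Long-haul: TransGlobal 4/16 = 25.0%, SkyWest 125/336 = 37.2% → SkyWest
SkyWest has the higher rate in both groups.

SkyWest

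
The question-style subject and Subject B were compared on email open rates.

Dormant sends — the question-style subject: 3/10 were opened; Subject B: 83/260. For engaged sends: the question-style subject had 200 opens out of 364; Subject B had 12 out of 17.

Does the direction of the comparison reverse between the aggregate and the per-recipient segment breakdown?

Yes

Dormant: the question-style subject 3/10 = 30.0%, Subject B 83/260 = 31.9% → Subject B
Engaged: the question-style subject 200/364 = 54.9%, Subject B 12/17 = 70.6% → Subject B
Overall: the question-style subject 203/374 = 54.3%, Subject B 95/277 = 34.3% → the question-style subject
Subject B wins each recipient group but the question-style subject wins overall — the comparison reverses. Subject B's sends skew toward dormant, which has a lower base rate.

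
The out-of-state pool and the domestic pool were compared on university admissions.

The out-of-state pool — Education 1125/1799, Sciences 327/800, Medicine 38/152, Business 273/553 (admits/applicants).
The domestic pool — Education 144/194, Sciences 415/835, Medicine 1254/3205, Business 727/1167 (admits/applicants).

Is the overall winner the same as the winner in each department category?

No

Education: the out-of-state pool 1125/1799 = 62.5%, the domestic pool 144/194 = 74.2% → the domestic pool
Sciences: the out-of-state pool 327/800 = 40.9%, the domestic pool 415/835 = 49.7% → the domestic pool
Medicine: the out-of-state pool 38/152 = 25.0%, the domestic pool 1254/3205 = 39.1% → the domestic pool
Business: the out-of-state pool 273/553 = 49.4%, the domestic pool 727/1167 = 62.3% → the domestic pool
Overall: the out-of-state pool 1763/3304 = 53.4%, the domestic pool 2540/5401 = 47.0% → the out-of-state pool
The domestic pool wins each department group but the out-of-state pool wins overall — the comparison reverses. The domestic pool's applicants skew toward Medicine, which has a lower base rate.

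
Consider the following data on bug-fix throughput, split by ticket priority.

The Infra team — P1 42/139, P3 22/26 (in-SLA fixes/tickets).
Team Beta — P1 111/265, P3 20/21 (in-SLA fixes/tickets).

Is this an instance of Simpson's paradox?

No

P1: the Infra team 42/139 = 30.2%, Team Beta 111/265 = 41.9% → Team Beta
P3: the Infra team 22/26 = 84.6%, Team Beta 20/21 = 95.2% → Team Beta
Overall: the Infra team 64/165 = 38.8%, Team Beta 131/286 = 45.8% → Team Beta
Team Beta wins overall and in every ticket group — no reversal.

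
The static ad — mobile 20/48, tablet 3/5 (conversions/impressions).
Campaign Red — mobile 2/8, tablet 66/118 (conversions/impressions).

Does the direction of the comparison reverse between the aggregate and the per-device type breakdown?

Mobile: the static ad 20/48 = 41.7%, Campaign Red 2/8 = 25.0% → the static ad
Tablet: the static ad 3/5 = 60.0%, Campaign Red 66/118 = 55.9% → the static ad
Overall: the static ad 23/53 = 43.4%, Campaign Red 68/126 = 54.0% → Campaign Red
The static ad wins each device group but Campaign Red wins overall — the comparison reverses. The static ad's impressions skew toward mobile, which has a lower base rate.

Yes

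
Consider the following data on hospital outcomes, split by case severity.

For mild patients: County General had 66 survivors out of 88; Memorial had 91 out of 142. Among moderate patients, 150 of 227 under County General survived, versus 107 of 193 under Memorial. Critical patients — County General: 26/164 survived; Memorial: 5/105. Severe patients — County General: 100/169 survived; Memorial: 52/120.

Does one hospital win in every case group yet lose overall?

No

Mild: County General 66/88 = 75.0%, Memorial 91/142 = 64.1% → County General
Moderate: County General 150/227 = 66.1%, Memorial 107/193 = 55.4% → County General
Critical: County General 26/164 = 15.9%, Memorial 5/105 = 4.8% → County General
Severe: County General 100/169 = 59.2%, Memorial 52/120 = 43.3% → County General
Overall: County General 342/648 = 52.8%, Memorial 255/560 = 45.5% → County General
County General wins overall and in every case group — no reversal.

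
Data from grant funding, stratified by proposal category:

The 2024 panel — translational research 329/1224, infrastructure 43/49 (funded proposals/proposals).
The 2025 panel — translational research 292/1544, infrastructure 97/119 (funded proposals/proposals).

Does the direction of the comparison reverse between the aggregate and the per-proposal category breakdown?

Translational research: the 2024 panel 329/1224 = 26.9%, the 2025 panel 292/1544 = 18.9% → the 2024 panel
Infrastructure: the 2024 panel 43/49 = 87.8%, the 2025 panel 97/119 = 81.5% → the 2024 panel
Overall: the 2024 panel 372/1273 = 29.2%, the 2025 panel 389/1663 = 23.4% → the 2024 panel
The 2024 panel wins overall and in every proposal group — no reversal.

No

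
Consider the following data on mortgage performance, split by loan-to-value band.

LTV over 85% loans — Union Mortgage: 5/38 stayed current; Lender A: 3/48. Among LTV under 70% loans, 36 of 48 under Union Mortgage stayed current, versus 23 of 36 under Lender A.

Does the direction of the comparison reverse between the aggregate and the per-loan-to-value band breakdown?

LTV over 85%: Union Mortgage 5/38 = 13.2%, Lender A 3/48 = 6.2% → Union Mortgage
LTV under 70%: Union Mortgage 36/48 = 75.0%, Lender A 23/36 = 63.9% → Union Mortgage
Overall: Union Mortgage 41/86 = 47.7%, Lender A 26/84 = 31.0% → Union Mortgage
Union Mortgage wins overall and in every loan-to-value group — no reversal.

No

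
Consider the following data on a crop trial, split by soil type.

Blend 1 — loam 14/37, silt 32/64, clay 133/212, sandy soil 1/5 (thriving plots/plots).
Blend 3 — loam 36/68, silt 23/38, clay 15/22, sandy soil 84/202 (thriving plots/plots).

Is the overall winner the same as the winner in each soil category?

No

Loam: Blend 1 14/37 = 37.8%, Blend 3 36/68 = 52.9% → Blend 3
Silt: Blend 1 32/64 = 50.0%, Blend 3 23/38 = 60.5% → Blend 3
Clay: Blend 1 133/212 = 62.7%, Blend 3 15/22 = 68.2% → Blend 3
Sandy soil: Blend 1 1/5 = 20.0%, Blend 3 84/202 = 41.6% → Blend 3
Overall: Blend 1 180/318 = 56.6%, Blend 3 158/330 = 47.9% → Blend 1
Blend 3 wins each soil group but Blend 1 wins overall — the comparison reverses. Blend 3's plots skew toward sandy soil, which has a lower base rate.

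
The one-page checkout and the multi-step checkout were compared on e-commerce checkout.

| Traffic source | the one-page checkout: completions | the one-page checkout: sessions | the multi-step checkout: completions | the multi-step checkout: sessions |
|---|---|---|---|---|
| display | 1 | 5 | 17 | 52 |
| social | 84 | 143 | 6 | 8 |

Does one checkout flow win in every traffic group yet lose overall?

Display: the one-page checkout 1/5 = 20.0%, the multi-step checkout 17/52 = 32.7% → the multi-step checkout
Social: the one-page checkout 84/143 = 58.7%, the multi-step checkout 6/8 = 75.0% → the multi-step checkout
Overall: the one-page checkout 85/148 = 57.4%, the multi-step checkout 23/60 = 38.3% → the one-page checkout
The multi-step checkout wins each traffic group but the one-page checkout wins overall — the comparison reverses. The multi-step checkout's sessions skew toward display, which has a lower base rate.

Yes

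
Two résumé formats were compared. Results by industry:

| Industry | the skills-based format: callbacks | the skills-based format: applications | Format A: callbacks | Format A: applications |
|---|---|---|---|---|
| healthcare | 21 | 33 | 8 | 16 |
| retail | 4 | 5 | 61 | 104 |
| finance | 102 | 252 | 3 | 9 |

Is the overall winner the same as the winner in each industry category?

Healthcare: the skills-based format 21/33 = 63.6%, Format A 8/16 = 50.0% → the skills-based format
Retail: the skills-based format 4/5 = 80.0%, Format A 61/104 = 58.7% → the skills-based format
Finance: the skills-based format 102/252 = 40.5%, Format A 3/9 = 33.3% → the skills-based format
Overall: the skills-based format 127/290 = 43.8%, Format A 72/129 = 55.8% → Format A
The skills-based format wins each industry group but Format A wins overall — the comparison reverses. The skills-based format's applications skew toward finance, which has a lower base rate.

No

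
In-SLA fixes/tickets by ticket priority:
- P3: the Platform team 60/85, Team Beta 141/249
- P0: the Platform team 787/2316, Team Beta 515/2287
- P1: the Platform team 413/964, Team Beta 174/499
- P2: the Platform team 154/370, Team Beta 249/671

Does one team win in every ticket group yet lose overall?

No

P3: the Platform team 60/85 = 70.6%, Team Beta 141/249 = 56.6% → the Platform team
P0: the Platform team 787/2316 = 34.0%, Team Beta 515/2287 = 22.5% → the Platform team
P1: the Platform team 413/964 = 42.8%, Team Beta 174/499 = 34.9% → the Platform team
P2: the Platform team 154/370 = 41.6%, Team Beta 249/671 = 37.1% → the Platform team
Overall: the Platform team 1414/3735 = 37.9%, Team Beta 1079/3706 = 29.1% → the Platform team
The Platform team wins overall and in every ticket group — no reversal.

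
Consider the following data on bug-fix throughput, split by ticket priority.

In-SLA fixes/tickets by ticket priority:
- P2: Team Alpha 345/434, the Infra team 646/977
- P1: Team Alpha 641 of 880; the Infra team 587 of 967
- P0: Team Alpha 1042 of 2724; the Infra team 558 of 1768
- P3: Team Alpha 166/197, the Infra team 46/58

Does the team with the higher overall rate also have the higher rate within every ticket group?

Yes

P2: Team Alpha 345/434 = 79.5%, the Infra team 646/977 = 66.1% → Team Alpha
P1: Team Alpha 641/880 = 72.8%, the Infra team 587/967 = 60.7% → Team Alpha
P0: Team Alpha 1042/2724 = 38.3%, the Infra team 558/1768 = 31.6% → Team Alpha
P3: Team Alpha 166/197 = 84.3%, the Infra team 46/58 = 79.3% → Team Alpha
Overall: Team Alpha 2194/4235 = 51.8%, the Infra team 1837/3770 = 48.7% → Team Alpha
Team Alpha wins overall and in every ticket group — no reversal.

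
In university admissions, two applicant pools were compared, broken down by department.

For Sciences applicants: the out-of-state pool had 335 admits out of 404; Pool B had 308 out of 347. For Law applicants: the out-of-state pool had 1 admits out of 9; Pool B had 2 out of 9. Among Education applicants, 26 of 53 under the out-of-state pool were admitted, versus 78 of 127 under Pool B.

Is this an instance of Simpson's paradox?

No

Sciences: the out-of-state pool 335/404 = 82.9%, Pool B 308/347 = 88.8% → Pool B
Law: the out-of-state pool 1/9 = 11.1%, Pool B 2/9 = 22.2% → Pool B
Education: the out-of-state pool 26/53 = 49.1%, Pool B 78/127 = 61.4% → Pool B
Overall: the out-of-state pool 362/466 = 77.7%, Pool B 388/483 = 80.3% → Pool B
Pool B wins overall and in every department group — no reversal.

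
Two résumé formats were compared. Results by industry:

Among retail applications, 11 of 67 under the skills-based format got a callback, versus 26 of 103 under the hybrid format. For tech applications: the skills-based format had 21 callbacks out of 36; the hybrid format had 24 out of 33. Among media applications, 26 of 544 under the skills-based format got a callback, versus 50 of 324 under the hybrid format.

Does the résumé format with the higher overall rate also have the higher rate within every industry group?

Yes

Retail: the skills-based format 11/67 = 16.4%, the hybrid format 26/103 = 25.2% → the hybrid format
Tech: the skills-based format 21/36 = 58.3%, the hybrid format 24/33 = 72.7% → the hybrid format
Media: the skills-based format 26/544 = 4.8%, the hybrid format 50/324 = 15.4% → the hybrid format
Overall: the skills-based format 58/647 = 9.0%, the hybrid format 100/460 = 21.7% → the hybrid format
The hybrid format wins overall and in every industry group — no reversal.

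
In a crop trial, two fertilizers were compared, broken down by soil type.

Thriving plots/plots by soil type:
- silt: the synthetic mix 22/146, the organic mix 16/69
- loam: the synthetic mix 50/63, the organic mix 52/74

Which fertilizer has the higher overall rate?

the organic mix

Silt: the synthetic mix 22/146 = 15.1%, the organic mix 16/69 = 23.2% → the organic mix
Loam: the synthetic mix 50/63 = 79.4%, the organic mix 52/74 = 70.3% → the synthetic mix
Overall: the synthetic mix 72/209 = 34.4%, the organic mix 68/143 = 47.6% → the organic mix
(Neither sweeps every soil group, but the organic mix has the higher pooled rate.)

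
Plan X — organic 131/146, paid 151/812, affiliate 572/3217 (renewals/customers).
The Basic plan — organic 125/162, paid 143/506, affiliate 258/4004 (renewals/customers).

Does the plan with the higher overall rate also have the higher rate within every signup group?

No

Organic: Plan X 131/146 = 89.7%, the Basic plan 125/162 = 77.2% → Plan X
Paid: Plan X 151/812 = 18.6%, the Basic plan 143/506 = 28.3% → the Basic plan
Affiliate: Plan X 572/3217 = 17.8%, the Basic plan 258/4004 = 6.4% → Plan X
Overall: Plan X 854/4175 = 20.5%, the Basic plan 526/4672 = 11.3% → Plan X
Neither sweeps: Plan X wins 2 of 3 groups, the Basic plan wins 1. Plan X wins overall but not every group — no Simpson reversal.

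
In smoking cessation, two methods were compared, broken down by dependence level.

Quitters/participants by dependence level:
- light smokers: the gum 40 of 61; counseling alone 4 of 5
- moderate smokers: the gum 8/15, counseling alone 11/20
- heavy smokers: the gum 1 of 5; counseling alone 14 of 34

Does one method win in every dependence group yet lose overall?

Light smokers: the gum 40/61 = 65.6%, counseling alone 4/5 = 80.0% → counseling alone
Moderate smokers: the gum 8/15 = 53.3%, counseling alone 11/20 = 55.0% → counseling alone
Heavy smokers: the gum 1/5 = 20.0%, counseling alone 14/34 = 41.2% → counseling alone
Overall: the gum 49/81 = 60.5%, counseling alone 29/59 = 49.2% → the gum
Counseling alone wins each dependence group but the gum wins overall — the comparison reverses. Counseling alone's participants skew toward heavy smokers, which has a lower base rate.

Yes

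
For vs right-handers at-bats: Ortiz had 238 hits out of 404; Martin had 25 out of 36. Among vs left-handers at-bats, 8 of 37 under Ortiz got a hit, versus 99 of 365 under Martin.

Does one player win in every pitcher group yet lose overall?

Vs right-handers: Ortiz 238/404 = 58.9%, Martin 25/36 = 69.4% → Martin
Vs left-handers: Ortiz 8/37 = 21.6%, Martin 99/365 = 27.1% → Martin
Overall: Ortiz 246/441 = 55.8%, Martin 124/401 = 30.9% → Ortiz
Martin wins each pitcher group but Ortiz wins overall — the comparison reverses. Martin's at-bats skew toward vs left-handers, which has a lower base rate.

Yes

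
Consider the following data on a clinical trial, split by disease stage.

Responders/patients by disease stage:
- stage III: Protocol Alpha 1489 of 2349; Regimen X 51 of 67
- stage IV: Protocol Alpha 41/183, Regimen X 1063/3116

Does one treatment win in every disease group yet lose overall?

Yes

Stage III: Protocol Alpha 1489/2349 = 63.4%, Regimen X 51/67 = 76.1% → Regimen X
Stage IV: Protocol Alpha 41/183 = 22.4%, Regimen X 1063/3116 = 34.1% → Regimen X
Overall: Protocol Alpha 1530/2532 = 60.4%, Regimen X 1114/3183 = 35.0% → Protocol Alpha
Regimen X wins each disease group but Protocol Alpha wins overall — the comparison reverses. Regimen X's patients skew toward stage IV, which has a lower base rate.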